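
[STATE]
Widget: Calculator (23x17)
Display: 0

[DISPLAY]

                      0
┌───┬───┬───┬───┐      
│ 7 │ 8 │ 9 │ ÷ │      
├───┼───┼───┼───┤      
│ 4 │ 5 │ 6 │ × │      
├───┼───┼───┼───┤      
│ 1 │ 2 │ 3 │ - │      
├───┼───┼───┼───┤      
│ 0 │ . │ = │ + │      
├───┼───┼───┼───┤      
│ C │ MC│ MR│ M+│      
└───┴───┴───┴───┘      
                       
                       
                       
                       
                       


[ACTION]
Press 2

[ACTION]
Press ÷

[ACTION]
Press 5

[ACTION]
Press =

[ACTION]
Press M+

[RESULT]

                    0.4
┌───┬───┬───┬───┐      
│ 7 │ 8 │ 9 │ ÷ │      
├───┼───┼───┼───┤      
│ 4 │ 5 │ 6 │ × │      
├───┼───┼───┼───┤      
│ 1 │ 2 │ 3 │ - │      
├───┼───┼───┼───┤      
│ 0 │ . │ = │ + │      
├───┼───┼───┼───┤      
│ C │ MC│ MR│ M+│      
└───┴───┴───┴───┘      
                       
                       
                       
                       
                       


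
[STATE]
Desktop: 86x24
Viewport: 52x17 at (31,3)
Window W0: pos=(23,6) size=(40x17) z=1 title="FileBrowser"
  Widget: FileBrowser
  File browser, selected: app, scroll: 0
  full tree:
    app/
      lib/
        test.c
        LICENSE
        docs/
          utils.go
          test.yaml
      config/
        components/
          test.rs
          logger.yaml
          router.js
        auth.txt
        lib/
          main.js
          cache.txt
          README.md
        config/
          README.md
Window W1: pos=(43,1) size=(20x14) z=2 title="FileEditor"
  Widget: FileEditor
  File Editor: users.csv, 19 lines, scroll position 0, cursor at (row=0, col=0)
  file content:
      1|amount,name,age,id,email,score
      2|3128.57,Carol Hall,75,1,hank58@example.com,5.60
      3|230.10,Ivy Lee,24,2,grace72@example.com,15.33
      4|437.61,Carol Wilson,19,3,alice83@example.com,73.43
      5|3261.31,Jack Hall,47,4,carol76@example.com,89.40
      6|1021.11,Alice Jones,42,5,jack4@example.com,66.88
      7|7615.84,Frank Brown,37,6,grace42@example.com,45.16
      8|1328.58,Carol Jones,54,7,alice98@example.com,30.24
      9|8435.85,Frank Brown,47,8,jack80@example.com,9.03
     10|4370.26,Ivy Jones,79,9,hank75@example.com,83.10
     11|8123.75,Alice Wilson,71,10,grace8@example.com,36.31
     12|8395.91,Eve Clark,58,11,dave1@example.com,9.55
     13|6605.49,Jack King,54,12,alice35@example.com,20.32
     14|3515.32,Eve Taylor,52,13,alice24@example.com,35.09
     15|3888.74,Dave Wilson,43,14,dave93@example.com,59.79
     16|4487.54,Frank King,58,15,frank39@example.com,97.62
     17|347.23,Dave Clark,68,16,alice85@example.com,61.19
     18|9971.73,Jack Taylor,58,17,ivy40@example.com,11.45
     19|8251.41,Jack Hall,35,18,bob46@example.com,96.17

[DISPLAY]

            ┠──────────────────┨                    
            ┃█mount,name,age,i▲┃                    
            ┃3128.57,Carol Hal█┃                    
━━━━━━━━━━━━┃230.10,Ivy Lee,24░┃                    
owser       ┃437.61,Carol Wils░┃                    
────────────┃3261.31,Jack Hall░┃                    
pp/         ┃1021.11,Alice Jon░┃                    
 lib/       ┃7615.84,Frank Bro░┃                    
 config/    ┃1328.58,Carol Jon░┃                    
            ┃8435.85,Frank Bro░┃                    
            ┃4370.26,Ivy Jones▼┃                    
            ┗━━━━━━━━━━━━━━━━━━┛                    
                               ┃                    
                               ┃                    
                               ┃                    
                               ┃                    
                               ┃                    


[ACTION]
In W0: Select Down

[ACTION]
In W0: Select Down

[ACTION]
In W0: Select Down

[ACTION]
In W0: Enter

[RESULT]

            ┠──────────────────┨                    
            ┃█mount,name,age,i▲┃                    
            ┃3128.57,Carol Hal█┃                    
━━━━━━━━━━━━┃230.10,Ivy Lee,24░┃                    
owser       ┃437.61,Carol Wils░┃                    
────────────┃3261.31,Jack Hall░┃                    
pp/         ┃1021.11,Alice Jon░┃                    
 lib/       ┃7615.84,Frank Bro░┃                    
 config/    ┃1328.58,Carol Jon░┃                    
+] component┃8435.85,Frank Bro░┃                    
uth.txt     ┃4370.26,Ivy Jones▼┃                    
+] lib/     ┗━━━━━━━━━━━━━━━━━━┛                    
+] config/                     ┃                    
                               ┃                    
                               ┃                    
                               ┃                    
                               ┃                    


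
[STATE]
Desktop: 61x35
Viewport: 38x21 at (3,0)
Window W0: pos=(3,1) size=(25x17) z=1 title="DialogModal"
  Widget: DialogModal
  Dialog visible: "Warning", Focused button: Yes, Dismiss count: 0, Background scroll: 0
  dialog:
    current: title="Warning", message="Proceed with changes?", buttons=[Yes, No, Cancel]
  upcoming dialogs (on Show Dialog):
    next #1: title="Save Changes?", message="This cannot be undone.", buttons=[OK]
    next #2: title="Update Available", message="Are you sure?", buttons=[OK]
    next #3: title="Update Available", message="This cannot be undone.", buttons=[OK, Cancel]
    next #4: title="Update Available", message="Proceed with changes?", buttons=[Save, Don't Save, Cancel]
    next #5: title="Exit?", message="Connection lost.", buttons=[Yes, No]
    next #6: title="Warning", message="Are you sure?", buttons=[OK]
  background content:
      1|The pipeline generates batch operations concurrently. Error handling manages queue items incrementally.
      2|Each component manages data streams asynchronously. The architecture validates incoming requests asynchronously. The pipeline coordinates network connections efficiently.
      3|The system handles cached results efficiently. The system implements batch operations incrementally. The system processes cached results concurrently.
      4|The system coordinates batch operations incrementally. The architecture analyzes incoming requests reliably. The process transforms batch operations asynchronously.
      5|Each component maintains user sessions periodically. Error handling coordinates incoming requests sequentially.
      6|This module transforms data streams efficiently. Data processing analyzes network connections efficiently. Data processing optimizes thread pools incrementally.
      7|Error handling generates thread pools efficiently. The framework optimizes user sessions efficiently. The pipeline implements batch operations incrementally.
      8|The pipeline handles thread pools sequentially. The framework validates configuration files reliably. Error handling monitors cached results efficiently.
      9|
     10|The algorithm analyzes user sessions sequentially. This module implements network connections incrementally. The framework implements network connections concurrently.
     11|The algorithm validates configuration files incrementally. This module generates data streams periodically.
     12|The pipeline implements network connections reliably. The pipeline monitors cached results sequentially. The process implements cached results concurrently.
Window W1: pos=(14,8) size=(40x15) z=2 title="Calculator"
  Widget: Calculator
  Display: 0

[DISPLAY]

                                      
┏━━━━━━━━━━━━━━━━━━━━━━━┓             
┃ DialogModal           ┃             
┠───────────────────────┨             
┃The pipeline generates ┃             
┃Each component manages ┃             
┃The system handles cach┃             
┃The system coordinates ┃             
┃Ea┌───────┏━━━━━━━━━━━━━━━━━━━━━━━━━━
┃Th│     Wa┃ Calculator               
┃Er│Proceed┠──────────────────────────
┃Th│[Yes]  ┃                          
┃  └───────┃┌───┬───┬───┬───┐         
┃The algori┃│ 7 │ 8 │ 9 │ ÷ │         
┃The algori┃├───┼───┼───┼───┤         
┃The pipeli┃│ 4 │ 5 │ 6 │ × │         
┃          ┃├───┼───┼───┼───┤         
┗━━━━━━━━━━┃│ 1 │ 2 │ 3 │ - │         
           ┃├───┼───┼───┼───┤         
           ┃│ 0 │ . │ = │ + │         
           ┃├───┼───┼───┼───┤         


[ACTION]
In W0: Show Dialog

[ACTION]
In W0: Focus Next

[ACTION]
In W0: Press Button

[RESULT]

                                      
┏━━━━━━━━━━━━━━━━━━━━━━━┓             
┃ DialogModal           ┃             
┠───────────────────────┨             
┃The pipeline generates ┃             
┃Each component manages ┃             
┃The system handles cach┃             
┃The system coordinates ┃             
┃Each compo┏━━━━━━━━━━━━━━━━━━━━━━━━━━
┃This modul┃ Calculator               
┃Error hand┠──────────────────────────
┃The pipeli┃                          
┃          ┃┌───┬───┬───┬───┐         
┃The algori┃│ 7 │ 8 │ 9 │ ÷ │         
┃The algori┃├───┼───┼───┼───┤         
┃The pipeli┃│ 4 │ 5 │ 6 │ × │         
┃          ┃├───┼───┼───┼───┤         
┗━━━━━━━━━━┃│ 1 │ 2 │ 3 │ - │         
           ┃├───┼───┼───┼───┤         
           ┃│ 0 │ . │ = │ + │         
           ┃├───┼───┼───┼───┤         


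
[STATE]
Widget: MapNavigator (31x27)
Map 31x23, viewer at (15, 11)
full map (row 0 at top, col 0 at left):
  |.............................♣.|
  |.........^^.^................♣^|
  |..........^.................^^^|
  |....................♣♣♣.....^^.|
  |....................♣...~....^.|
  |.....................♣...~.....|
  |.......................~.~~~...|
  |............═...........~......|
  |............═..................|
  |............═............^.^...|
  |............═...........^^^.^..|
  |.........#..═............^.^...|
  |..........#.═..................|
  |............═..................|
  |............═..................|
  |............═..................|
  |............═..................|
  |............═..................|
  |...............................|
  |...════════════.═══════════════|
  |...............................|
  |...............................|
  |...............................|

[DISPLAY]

                               
                               
.............................♣.
.........^^.^................♣^
..........^.................^^^
....................♣♣♣.....^^.
....................♣...~....^.
.....................♣...~.....
.......................~.~~~...
............═...........~......
............═..................
............═............^.^...
............═...........^^^.^..
.........#..═..@.........^.^...
..........#.═..................
............═..................
............═..................
............═..................
............═..................
............═..................
...............................
...════════════.═══════════════
...............................
...............................
...............................
                               
                               


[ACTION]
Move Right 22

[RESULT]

                               
                               
..............♣.               
..............♣^               
.............^^^               
.....♣♣♣.....^^.               
.....♣...~....^.               
......♣...~.....               
........~.~~~...               
.........~......               
................               
..........^.^...               
.........^^^.^..               
..........^.^..@               
................               
................               
................               
................               
................               
................               
................               
.═══════════════               
................               
................               
................               
                               
                               


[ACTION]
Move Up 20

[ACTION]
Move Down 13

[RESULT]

..............♣.               
..............♣^               
.............^^^               
.....♣♣♣.....^^.               
.....♣...~....^.               
......♣...~.....               
........~.~~~...               
.........~......               
................               
..........^.^...               
.........^^^.^..               
..........^.^...               
................               
...............@               
................               
................               
................               
................               
................               
.═══════════════               
................               
................               
................               
                               
                               
                               
                               


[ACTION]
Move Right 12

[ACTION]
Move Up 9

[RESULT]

                               
                               
                               
                               
                               
                               
                               
                               
                               
..............♣.               
..............♣^               
.............^^^               
.....♣♣♣.....^^.               
.....♣...~....^@               
......♣...~.....               
........~.~~~...               
.........~......               
................               
..........^.^...               
.........^^^.^..               
..........^.^...               
................               
................               
................               
................               
................               
................               


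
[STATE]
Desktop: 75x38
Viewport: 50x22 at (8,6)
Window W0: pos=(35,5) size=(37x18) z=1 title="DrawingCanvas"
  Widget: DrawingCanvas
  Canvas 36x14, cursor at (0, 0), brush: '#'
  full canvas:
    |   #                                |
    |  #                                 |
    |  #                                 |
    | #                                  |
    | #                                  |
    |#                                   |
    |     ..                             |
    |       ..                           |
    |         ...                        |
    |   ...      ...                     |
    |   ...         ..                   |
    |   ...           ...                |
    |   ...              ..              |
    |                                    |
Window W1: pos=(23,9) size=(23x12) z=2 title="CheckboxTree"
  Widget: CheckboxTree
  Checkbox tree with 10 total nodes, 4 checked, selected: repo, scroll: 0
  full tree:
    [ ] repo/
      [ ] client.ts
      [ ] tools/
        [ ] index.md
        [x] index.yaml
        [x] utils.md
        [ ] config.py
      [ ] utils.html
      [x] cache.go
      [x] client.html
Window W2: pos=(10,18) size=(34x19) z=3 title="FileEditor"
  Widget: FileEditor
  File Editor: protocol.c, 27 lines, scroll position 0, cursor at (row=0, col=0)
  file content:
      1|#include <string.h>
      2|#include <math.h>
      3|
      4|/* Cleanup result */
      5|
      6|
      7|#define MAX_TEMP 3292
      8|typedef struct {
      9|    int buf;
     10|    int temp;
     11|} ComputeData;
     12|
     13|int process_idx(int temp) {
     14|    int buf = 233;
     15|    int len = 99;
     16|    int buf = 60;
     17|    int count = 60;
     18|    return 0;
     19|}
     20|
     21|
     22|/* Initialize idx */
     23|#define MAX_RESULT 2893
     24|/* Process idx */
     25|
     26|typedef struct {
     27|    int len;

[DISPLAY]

                           ┃ DrawingCanvas        
                           ┠──────────────────────
                           ┃+  #                  
               ┏━━━━━━━━━━━━━━━━━━━━━┓            
               ┃ CheckboxTree        ┃            
               ┠─────────────────────┨            
               ┃>[-] repo/           ┃            
               ┃   [ ] client.ts     ┃            
               ┃   [-] tools/        ┃            
               ┃     [ ] index.md    ┃            
               ┃     [x] index.yaml  ┃..          
               ┃     [x] utils.md    ┃  ...       
  ┏━━━━━━━━━━━━━━━━━━━━━━━━━━━━━━━━┓ ┃     ..     
  ┃ FileEditor                     ┃ ┃       ...  
  ┠────────────────────────────────┨━┛          ..
  ┃█include <string.h>            ▲┃              
  ┃#include <math.h>              █┃━━━━━━━━━━━━━━
  ┃                               ░┃              
  ┃/* Cleanup result */           ░┃              
  ┃                               ░┃              
  ┃                               ░┃              
  ┃#define MAX_TEMP 3292          ░┃              


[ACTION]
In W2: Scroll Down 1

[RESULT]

                           ┃ DrawingCanvas        
                           ┠──────────────────────
                           ┃+  #                  
               ┏━━━━━━━━━━━━━━━━━━━━━┓            
               ┃ CheckboxTree        ┃            
               ┠─────────────────────┨            
               ┃>[-] repo/           ┃            
               ┃   [ ] client.ts     ┃            
               ┃   [-] tools/        ┃            
               ┃     [ ] index.md    ┃            
               ┃     [x] index.yaml  ┃..          
               ┃     [x] utils.md    ┃  ...       
  ┏━━━━━━━━━━━━━━━━━━━━━━━━━━━━━━━━┓ ┃     ..     
  ┃ FileEditor                     ┃ ┃       ...  
  ┠────────────────────────────────┨━┛          ..
  ┃#include <math.h>              ▲┃              
  ┃                               ░┃━━━━━━━━━━━━━━
  ┃/* Cleanup result */           █┃              
  ┃                               ░┃              
  ┃                               ░┃              
  ┃#define MAX_TEMP 3292          ░┃              
  ┃typedef struct {               ░┃              


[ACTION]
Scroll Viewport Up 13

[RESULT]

                                                  
                                                  
                                                  
                                                  
                                                  
                           ┏━━━━━━━━━━━━━━━━━━━━━━
                           ┃ DrawingCanvas        
                           ┠──────────────────────
                           ┃+  #                  
               ┏━━━━━━━━━━━━━━━━━━━━━┓            
               ┃ CheckboxTree        ┃            
               ┠─────────────────────┨            
               ┃>[-] repo/           ┃            
               ┃   [ ] client.ts     ┃            
               ┃   [-] tools/        ┃            
               ┃     [ ] index.md    ┃            
               ┃     [x] index.yaml  ┃..          
               ┃     [x] utils.md    ┃  ...       
  ┏━━━━━━━━━━━━━━━━━━━━━━━━━━━━━━━━┓ ┃     ..     
  ┃ FileEditor                     ┃ ┃       ...  
  ┠────────────────────────────────┨━┛          ..
  ┃#include <math.h>              ▲┃              


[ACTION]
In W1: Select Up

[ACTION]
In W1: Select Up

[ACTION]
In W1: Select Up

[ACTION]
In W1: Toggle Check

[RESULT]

                                                  
                                                  
                                                  
                                                  
                                                  
                           ┏━━━━━━━━━━━━━━━━━━━━━━
                           ┃ DrawingCanvas        
                           ┠──────────────────────
                           ┃+  #                  
               ┏━━━━━━━━━━━━━━━━━━━━━┓            
               ┃ CheckboxTree        ┃            
               ┠─────────────────────┨            
               ┃>[x] repo/           ┃            
               ┃   [x] client.ts     ┃            
               ┃   [x] tools/        ┃            
               ┃     [x] index.md    ┃            
               ┃     [x] index.yaml  ┃..          
               ┃     [x] utils.md    ┃  ...       
  ┏━━━━━━━━━━━━━━━━━━━━━━━━━━━━━━━━┓ ┃     ..     
  ┃ FileEditor                     ┃ ┃       ...  
  ┠────────────────────────────────┨━┛          ..
  ┃#include <math.h>              ▲┃              


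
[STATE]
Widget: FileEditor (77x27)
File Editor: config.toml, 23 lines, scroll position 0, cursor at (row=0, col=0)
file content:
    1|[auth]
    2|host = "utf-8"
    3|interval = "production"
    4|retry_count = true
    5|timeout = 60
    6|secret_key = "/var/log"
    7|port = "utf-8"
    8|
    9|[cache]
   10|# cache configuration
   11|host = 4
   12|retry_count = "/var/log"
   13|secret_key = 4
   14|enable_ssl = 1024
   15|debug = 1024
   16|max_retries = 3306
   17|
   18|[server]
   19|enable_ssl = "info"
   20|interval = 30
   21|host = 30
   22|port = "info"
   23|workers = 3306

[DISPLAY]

█auth]                                                                      ▲
host = "utf-8"                                                              █
interval = "production"                                                     ░
retry_count = true                                                          ░
timeout = 60                                                                ░
secret_key = "/var/log"                                                     ░
port = "utf-8"                                                              ░
                                                                            ░
[cache]                                                                     ░
# cache configuration                                                       ░
host = 4                                                                    ░
retry_count = "/var/log"                                                    ░
secret_key = 4                                                              ░
enable_ssl = 1024                                                           ░
debug = 1024                                                                ░
max_retries = 3306                                                          ░
                                                                            ░
[server]                                                                    ░
enable_ssl = "info"                                                         ░
interval = 30                                                               ░
host = 30                                                                   ░
port = "info"                                                               ░
workers = 3306                                                              ░
                                                                            ░
                                                                            ░
                                                                            ░
                                                                            ▼


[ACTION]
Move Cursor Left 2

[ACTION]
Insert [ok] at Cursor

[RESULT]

ok█auth]                                                                    ▲
host = "utf-8"                                                              █
interval = "production"                                                     ░
retry_count = true                                                          ░
timeout = 60                                                                ░
secret_key = "/var/log"                                                     ░
port = "utf-8"                                                              ░
                                                                            ░
[cache]                                                                     ░
# cache configuration                                                       ░
host = 4                                                                    ░
retry_count = "/var/log"                                                    ░
secret_key = 4                                                              ░
enable_ssl = 1024                                                           ░
debug = 1024                                                                ░
max_retries = 3306                                                          ░
                                                                            ░
[server]                                                                    ░
enable_ssl = "info"                                                         ░
interval = 30                                                               ░
host = 30                                                                   ░
port = "info"                                                               ░
workers = 3306                                                              ░
                                                                            ░
                                                                            ░
                                                                            ░
                                                                            ▼


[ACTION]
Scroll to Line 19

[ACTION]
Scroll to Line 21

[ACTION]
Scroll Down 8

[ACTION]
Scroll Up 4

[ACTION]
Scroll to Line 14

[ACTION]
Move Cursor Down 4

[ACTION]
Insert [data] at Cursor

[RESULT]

ok[auth]                                                                    ▲
host = "utf-8"                                                              █
interval = "production"                                                     ░
retry_count = true                                                          ░
tidata█eout = 60                                                            ░
secret_key = "/var/log"                                                     ░
port = "utf-8"                                                              ░
                                                                            ░
[cache]                                                                     ░
# cache configuration                                                       ░
host = 4                                                                    ░
retry_count = "/var/log"                                                    ░
secret_key = 4                                                              ░
enable_ssl = 1024                                                           ░
debug = 1024                                                                ░
max_retries = 3306                                                          ░
                                                                            ░
[server]                                                                    ░
enable_ssl = "info"                                                         ░
interval = 30                                                               ░
host = 30                                                                   ░
port = "info"                                                               ░
workers = 3306                                                              ░
                                                                            ░
                                                                            ░
                                                                            ░
                                                                            ▼


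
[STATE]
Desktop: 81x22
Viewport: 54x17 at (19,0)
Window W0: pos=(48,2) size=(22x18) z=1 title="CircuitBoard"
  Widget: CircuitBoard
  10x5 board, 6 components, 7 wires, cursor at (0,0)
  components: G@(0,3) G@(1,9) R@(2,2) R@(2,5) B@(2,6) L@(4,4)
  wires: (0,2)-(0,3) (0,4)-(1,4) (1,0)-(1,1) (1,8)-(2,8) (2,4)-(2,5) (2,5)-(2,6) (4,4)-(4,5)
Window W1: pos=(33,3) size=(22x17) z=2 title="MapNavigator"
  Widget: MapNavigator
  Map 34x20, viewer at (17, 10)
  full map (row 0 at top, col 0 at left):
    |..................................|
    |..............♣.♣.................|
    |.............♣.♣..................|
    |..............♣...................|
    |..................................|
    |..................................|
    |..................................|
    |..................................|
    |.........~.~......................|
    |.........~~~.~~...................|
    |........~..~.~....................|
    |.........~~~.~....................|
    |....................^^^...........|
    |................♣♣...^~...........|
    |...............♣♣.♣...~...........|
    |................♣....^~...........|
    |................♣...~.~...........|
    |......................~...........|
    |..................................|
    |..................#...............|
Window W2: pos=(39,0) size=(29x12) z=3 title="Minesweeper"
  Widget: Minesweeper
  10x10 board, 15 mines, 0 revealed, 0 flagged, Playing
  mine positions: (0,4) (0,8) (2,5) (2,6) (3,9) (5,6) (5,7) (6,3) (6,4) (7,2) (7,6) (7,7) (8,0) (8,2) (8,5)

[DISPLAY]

                    ┏━━━━━━━━━━━━━━━━━━━━━━━━━━━┓     
                    ┃ Minesweeper               ┃     
                    ┠───────────────────────────┨━┓   
              ┏━━━━━┃■■■■■■■■■■                 ┃ ┃   
              ┃ MapN┃■■■■■■■■■■                 ┃─┨   
              ┠─────┃■■■■■■■■■■                 ┃8┃   
              ┃.....┃■■■■■■■■■■                 ┃ ┃   
              ┃.....┃■■■■■■■■■■                 ┃ ┃   
              ┃.....┃■■■■■■■■■■                 ┃ ┃   
              ┃.....┃■■■■■■■■■■                 ┃ ┃   
              ┃..~.~┃■■■■■■■■■■                 ┃ ┃   
              ┃..~~~┗━━━━━━━━━━━━━━━━━━━━━━━━━━━┛ ┃   
              ┃.~..~.~...@.........┃              ┃   
              ┃..~~~.~.............┃              ┃   
              ┃.............^^^....┃              ┃   
              ┃.........♣♣...^~....┃: (0,0)       ┃   
              ┃........♣♣.♣...~....┃              ┃   


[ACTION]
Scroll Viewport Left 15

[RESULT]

                                   ┏━━━━━━━━━━━━━━━━━━
                                   ┃ Minesweeper      
                                   ┠──────────────────
                             ┏━━━━━┃■■■■■■■■■■        
                             ┃ MapN┃■■■■■■■■■■        
                             ┠─────┃■■■■■■■■■■        
                             ┃.....┃■■■■■■■■■■        
                             ┃.....┃■■■■■■■■■■        
                             ┃.....┃■■■■■■■■■■        
                             ┃.....┃■■■■■■■■■■        
                             ┃..~.~┃■■■■■■■■■■        
                             ┃..~~~┗━━━━━━━━━━━━━━━━━━
                             ┃.~..~.~...@.........┃   
                             ┃..~~~.~.............┃   
                             ┃.............^^^....┃   
                             ┃.........♣♣...^~....┃: (
                             ┃........♣♣.♣...~....┃   


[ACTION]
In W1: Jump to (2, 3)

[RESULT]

                                   ┏━━━━━━━━━━━━━━━━━━
                                   ┃ Minesweeper      
                                   ┠──────────────────
                             ┏━━━━━┃■■■■■■■■■■        
                             ┃ MapN┃■■■■■■■■■■        
                             ┠─────┃■■■■■■■■■■        
                             ┃     ┃■■■■■■■■■■        
                             ┃     ┃■■■■■■■■■■        
                             ┃     ┃■■■■■■■■■■        
                             ┃     ┃■■■■■■■■■■        
                             ┃     ┃■■■■■■■■■■        
                             ┃     ┗━━━━━━━━━━━━━━━━━━
                             ┃        ..@.........┃   
                             ┃        ............┃   
                             ┃        ............┃   
                             ┃        ............┃: (
                             ┃        ............┃   


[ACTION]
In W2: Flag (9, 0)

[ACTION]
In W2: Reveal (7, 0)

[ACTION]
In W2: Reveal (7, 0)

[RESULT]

                                   ┏━━━━━━━━━━━━━━━━━━
                                   ┃ Minesweeper      
                                   ┠──────────────────
                             ┏━━━━━┃■■■■■■■■■■        
                             ┃ MapN┃■■■■■■■■■■        
                             ┠─────┃■■■■■■■■■■        
                             ┃     ┃■■■■■■■■■■        
                             ┃     ┃■■■■■■■■■■        
                             ┃     ┃■■■■■■■■■■        
                             ┃     ┃■■■■■■■■■■        
                             ┃     ┃1■■■■■■■■■        
                             ┃     ┗━━━━━━━━━━━━━━━━━━
                             ┃        ..@.........┃   
                             ┃        ............┃   
                             ┃        ............┃   
                             ┃        ............┃: (
                             ┃        ............┃   


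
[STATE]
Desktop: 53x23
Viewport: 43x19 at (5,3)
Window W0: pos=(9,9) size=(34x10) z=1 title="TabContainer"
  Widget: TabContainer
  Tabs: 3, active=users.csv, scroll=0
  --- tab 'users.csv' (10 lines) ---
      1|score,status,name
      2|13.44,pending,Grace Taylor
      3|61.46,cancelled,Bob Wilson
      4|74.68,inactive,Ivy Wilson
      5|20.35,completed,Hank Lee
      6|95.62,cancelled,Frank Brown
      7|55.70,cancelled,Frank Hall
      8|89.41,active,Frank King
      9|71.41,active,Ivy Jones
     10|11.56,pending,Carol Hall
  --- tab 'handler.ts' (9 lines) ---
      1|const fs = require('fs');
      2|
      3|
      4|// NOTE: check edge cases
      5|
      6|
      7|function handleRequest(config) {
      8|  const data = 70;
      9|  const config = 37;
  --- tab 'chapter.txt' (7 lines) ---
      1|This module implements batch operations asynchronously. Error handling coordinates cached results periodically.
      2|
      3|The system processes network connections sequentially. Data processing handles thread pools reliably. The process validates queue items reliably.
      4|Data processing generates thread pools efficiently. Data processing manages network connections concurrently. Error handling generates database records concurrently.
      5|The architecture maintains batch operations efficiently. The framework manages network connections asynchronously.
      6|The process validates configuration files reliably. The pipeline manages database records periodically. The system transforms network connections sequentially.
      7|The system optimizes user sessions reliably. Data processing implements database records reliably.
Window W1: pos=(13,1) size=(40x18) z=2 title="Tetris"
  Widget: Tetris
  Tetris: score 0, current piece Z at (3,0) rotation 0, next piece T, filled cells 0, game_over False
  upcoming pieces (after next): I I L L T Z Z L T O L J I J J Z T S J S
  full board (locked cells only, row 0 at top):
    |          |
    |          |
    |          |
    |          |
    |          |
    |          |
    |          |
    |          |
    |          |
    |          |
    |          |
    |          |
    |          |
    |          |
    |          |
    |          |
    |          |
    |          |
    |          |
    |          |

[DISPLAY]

        ┠──────────────────────────────────
        ┃          │Next:                  
        ┃          │ ▒                     
        ┃          │▒▒▒                    
        ┃          │                       
        ┃          │                       
    ┏━━━┃          │                       
    ┃ Ta┃          │Score:                 
    ┠───┃          │0                      
    ┃[us┃          │                       
    ┃───┃          │                       
    ┃sco┃          │                       
    ┃13.┃          │                       
    ┃61.┃          │                       
    ┃74.┃          │                       
    ┗━━━┗━━━━━━━━━━━━━━━━━━━━━━━━━━━━━━━━━━
                                           
                                           
                                           


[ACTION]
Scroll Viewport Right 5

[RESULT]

   ┠──────────────────────────────────────┨
   ┃          │Next:                      ┃
   ┃          │ ▒                         ┃
   ┃          │▒▒▒                        ┃
   ┃          │                           ┃
   ┃          │                           ┃
━━━┃          │                           ┃
 Ta┃          │Score:                     ┃
───┃          │0                          ┃
[us┃          │                           ┃
───┃          │                           ┃
sco┃          │                           ┃
13.┃          │                           ┃
61.┃          │                           ┃
74.┃          │                           ┃
━━━┗━━━━━━━━━━━━━━━━━━━━━━━━━━━━━━━━━━━━━━┛
                                           
                                           
                                           


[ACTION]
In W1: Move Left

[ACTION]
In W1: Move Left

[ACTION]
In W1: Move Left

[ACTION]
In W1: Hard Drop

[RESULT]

   ┠──────────────────────────────────────┨
   ┃          │Next:                      ┃
   ┃          │████                       ┃
   ┃          │                           ┃
   ┃          │                           ┃
   ┃          │                           ┃
━━━┃          │                           ┃
 Ta┃          │Score:                     ┃
───┃          │0                          ┃
[us┃          │                           ┃
───┃          │                           ┃
sco┃          │                           ┃
13.┃          │                           ┃
61.┃▓▓        │                           ┃
74.┃ ▓▓       │                           ┃
━━━┗━━━━━━━━━━━━━━━━━━━━━━━━━━━━━━━━━━━━━━┛
                                           
                                           
                                           
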